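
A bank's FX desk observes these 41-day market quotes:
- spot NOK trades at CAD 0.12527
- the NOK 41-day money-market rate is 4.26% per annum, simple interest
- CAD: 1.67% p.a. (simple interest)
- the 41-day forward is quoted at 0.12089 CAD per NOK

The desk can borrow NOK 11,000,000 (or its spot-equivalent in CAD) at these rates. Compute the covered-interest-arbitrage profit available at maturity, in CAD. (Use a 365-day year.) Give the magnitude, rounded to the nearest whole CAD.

CAD 44,402

T = 41/365 years.
Keep in NOK, deliver into the forward: 11,000,000·1.004785205·0.12089 = CAD 1,336,153.32.
Swap to CAD now, deposit: 11,000,000·0.12527·1.00187589 = CAD 1,380,554.92.
The quoted forward undervalues NOK, so borrow NOK, convert to CAD at spot, deposit the CAD at 1.67%, and buy NOK forward at 0.12089 to cover the loan.
Profit = 1,380,554.92 − 1,336,153.32 = CAD 44,402.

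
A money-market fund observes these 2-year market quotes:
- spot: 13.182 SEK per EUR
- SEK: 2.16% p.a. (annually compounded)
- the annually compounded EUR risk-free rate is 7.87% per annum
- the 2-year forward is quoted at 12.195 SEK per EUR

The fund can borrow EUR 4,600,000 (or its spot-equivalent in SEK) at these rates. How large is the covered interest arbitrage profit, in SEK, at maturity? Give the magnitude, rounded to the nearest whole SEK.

T = 2 years.
Invest the EUR and cover forward: 4,600,000 × 1.16359369 × 12.195 = SEK 65,274,115.23.
Convert at spot and invest in SEK: 4,600,000 × 13.182 × 1.04366656 = SEK 63,285,017.93.
The quoted forward overvalues EUR, so borrow SEK, buy EUR at spot, deposit the EUR at 7.87%, and sell the proceeds forward at 12.195.
Arbitrage profit = |65,274,115.23 − 63,285,017.93| = SEK 1,989,097.

SEK 1,989,097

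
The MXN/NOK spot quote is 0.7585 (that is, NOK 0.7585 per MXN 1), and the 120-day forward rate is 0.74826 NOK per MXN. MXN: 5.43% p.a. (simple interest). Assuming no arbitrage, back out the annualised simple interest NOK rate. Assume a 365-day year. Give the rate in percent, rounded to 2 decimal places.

1.25%

T = 120/365 years.
F/S = 0.74826/0.7585 = 0.9864997 = (growth of NOK) / (growth of MXN).
The MXN side grows by 1 + 0.0543×120/365 = 1.0178521.
Hence g_NOK = 1.0041108.
(1.0041108 − 1)/T = 0.012504, i.e. 1.25%.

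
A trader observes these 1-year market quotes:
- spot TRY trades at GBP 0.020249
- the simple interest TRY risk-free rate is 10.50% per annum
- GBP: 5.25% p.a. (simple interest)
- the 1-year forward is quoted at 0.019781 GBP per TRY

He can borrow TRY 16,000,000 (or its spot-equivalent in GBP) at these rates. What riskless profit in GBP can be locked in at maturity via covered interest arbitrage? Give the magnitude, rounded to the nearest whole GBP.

GBP 8,735

T = 1 year.
Route A — deposit TRY, sell forward: 16,000,000 × 1.105000 × 0.019781 = GBP 349,728.08.
Route B — convert at spot, deposit GBP: 16,000,000 × 0.020249 × 1.052500 = GBP 340,993.16.
The quoted forward overvalues TRY, so borrow GBP, buy TRY at spot, deposit the TRY at 10.50%, and sell the proceeds forward at 0.019781.
The gap between the two covered legs is GBP 8,735.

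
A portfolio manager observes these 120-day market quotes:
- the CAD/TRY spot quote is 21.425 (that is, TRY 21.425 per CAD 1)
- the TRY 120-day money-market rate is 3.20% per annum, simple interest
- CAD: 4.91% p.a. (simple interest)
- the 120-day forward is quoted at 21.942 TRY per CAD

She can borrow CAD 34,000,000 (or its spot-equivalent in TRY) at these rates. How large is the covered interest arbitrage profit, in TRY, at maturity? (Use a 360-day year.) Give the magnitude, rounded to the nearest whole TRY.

T = 120/360 years.
Invest the CAD and cover forward: 34,000,000 × 1.01636666667 × 21.942 = TRY 758,237,991.60.
Convert at spot and invest in TRY: 34,000,000 × 21.425 × 1.01066666667 = TRY 736,220,133.34.
The quoted forward overvalues CAD, so borrow TRY, buy CAD at spot, deposit the CAD at 4.91%, and sell the proceeds forward at 21.942.
The gap between the two covered legs is TRY 22,017,858.

TRY 22,017,858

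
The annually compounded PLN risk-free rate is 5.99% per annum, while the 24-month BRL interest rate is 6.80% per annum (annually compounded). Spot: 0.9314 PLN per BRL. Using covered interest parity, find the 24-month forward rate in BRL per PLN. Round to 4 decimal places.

1.0901

T = 2 years.
PLN growth factor: (1 + 0.0599)^2 = 1.123388.
Growth of 1 BRL over T: (1 + 0.0680)^2 = 1.140624.
Forward (PLN per BRL) = 0.9314 × 1.123388 / 1.140624 = 0.9173256.
Quoted the other way: 1/0.9173256 = 1.0901 BRL per PLN.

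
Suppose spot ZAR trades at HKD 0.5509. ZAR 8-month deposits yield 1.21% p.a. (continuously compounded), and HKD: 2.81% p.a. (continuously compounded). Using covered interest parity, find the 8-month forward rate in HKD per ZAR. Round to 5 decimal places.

T = 8/12 years.
HKD growth factor: e^(0.0281×8/12) = 1.0189099.
ZAR accumulates by e^(0.0121×8/12) = 1.0080993.
CIP: F = S · (grow HKD)/(grow ZAR) = 0.5509 × 1.0189099/1.0080993 = 0.5568077 HKD per ZAR.

0.55681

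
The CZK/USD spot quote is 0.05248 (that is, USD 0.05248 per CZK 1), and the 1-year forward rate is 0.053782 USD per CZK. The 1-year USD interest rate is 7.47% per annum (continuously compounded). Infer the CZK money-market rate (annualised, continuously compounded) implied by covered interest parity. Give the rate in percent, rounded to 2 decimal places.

T = 1 year.
By CIP, F/S equals the USD-to-CZK growth ratio: 0.053782/0.05248 = 1.0248095.
The USD side grows by e^(0.0747×1) = 1.0775608.
Hence g_CZK = 1.0514742.
r = ln(1.0514742)/1 = 0.050193 → 5.02%.

5.02%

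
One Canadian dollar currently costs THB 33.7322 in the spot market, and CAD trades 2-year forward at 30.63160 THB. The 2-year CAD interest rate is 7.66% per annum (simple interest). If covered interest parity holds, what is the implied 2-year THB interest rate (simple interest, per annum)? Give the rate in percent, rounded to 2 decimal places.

2.36%

T = 2 years.
F/S = 30.6316/33.7322 = 0.9080819 = (growth of THB) / (growth of CAD).
The CAD side grows by 1 + 0.0766×2 = 1.153200.
That pins the THB growth at 1.047200.
r = (1.047200 − 1)/2 = 0.023600 → 2.36%.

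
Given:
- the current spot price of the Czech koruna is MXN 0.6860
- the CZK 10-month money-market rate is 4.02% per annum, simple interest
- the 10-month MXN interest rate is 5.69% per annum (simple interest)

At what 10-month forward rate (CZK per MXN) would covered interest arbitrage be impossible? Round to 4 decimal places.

1.4384

T = 10/12 years.
MXN growth factor: 1 + 0.0569×10/12 = 1.0474167.
Growth of 1 CZK over T: 1 + 0.0402×10/12 = 1.033500.
So F = 0.686 × 1.0474167 / 1.033500 = 0.6952374 (MXN/CZK).
Invert for CZK per MXN: 1 / 0.6952374 = 1.4384.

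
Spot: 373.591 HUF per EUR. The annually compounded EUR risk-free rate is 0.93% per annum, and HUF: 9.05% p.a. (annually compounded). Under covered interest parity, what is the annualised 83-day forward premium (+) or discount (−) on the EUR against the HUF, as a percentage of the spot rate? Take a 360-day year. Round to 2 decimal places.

T = 83/360 years.
No-arbitrage forward: 373.591 × 1.0201753 / 1.0021365 = 380.315766 HUF/EUR.
(F − S)/S ÷ T = (380.315766 − 373.591)/373.591/(83/360) = 0.078074 → 7.81%.

+7.81%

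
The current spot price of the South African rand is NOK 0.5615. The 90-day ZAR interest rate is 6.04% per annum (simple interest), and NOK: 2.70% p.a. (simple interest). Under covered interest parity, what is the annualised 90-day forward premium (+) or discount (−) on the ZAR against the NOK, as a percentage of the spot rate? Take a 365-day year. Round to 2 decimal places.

-3.29%

T = 90/365 years.
CIP forward (NOK per ZAR) = 0.5615 × 1.0066575/1.0148932 = 0.5569435.
Annualised premium = (F − S)/S × (1/T) = (0.5569435 − 0.5615)/0.5615 ÷ (90/365) = -3.29%.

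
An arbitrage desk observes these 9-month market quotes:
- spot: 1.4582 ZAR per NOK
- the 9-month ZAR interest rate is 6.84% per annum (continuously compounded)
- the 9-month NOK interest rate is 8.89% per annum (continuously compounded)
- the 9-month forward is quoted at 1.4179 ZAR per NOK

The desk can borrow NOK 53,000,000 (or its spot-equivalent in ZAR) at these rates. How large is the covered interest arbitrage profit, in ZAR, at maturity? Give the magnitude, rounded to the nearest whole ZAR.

ZAR 1,022,702

T = 9/12 years.
Keep in NOK, deliver into the forward: 53,000,000·1.0689480136·1.4179 = ZAR 80,330,053.59.
Swap to ZAR now, deposit: 53,000,000·1.4582·1.0526386375 = ZAR 81,352,756.04.
The quoted forward undervalues NOK, so borrow NOK, convert to ZAR at spot, deposit the ZAR at 6.84%, and buy NOK forward at 1.4179 to cover the loan.
Profit = 81,352,756.04 − 80,330,053.59 = ZAR 1,022,702.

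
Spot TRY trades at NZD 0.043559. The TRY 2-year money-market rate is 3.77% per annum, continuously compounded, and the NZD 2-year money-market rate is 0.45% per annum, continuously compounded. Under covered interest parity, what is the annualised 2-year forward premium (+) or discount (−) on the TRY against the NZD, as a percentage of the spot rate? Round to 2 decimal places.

T = 2 years.
No-arbitrage forward: 0.043559 × 1.0090406 / 1.0783154 = 0.040760616 NZD/TRY.
Annualised premium = (F − S)/S × (1/T) = (0.040760616 − 0.043559)/0.043559 ÷ 2 = -3.21%.

-3.21%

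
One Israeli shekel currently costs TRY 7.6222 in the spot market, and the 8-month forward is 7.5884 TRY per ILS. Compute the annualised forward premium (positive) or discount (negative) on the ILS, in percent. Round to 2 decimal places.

-0.67%

T = 8/12 years.
(F − S)/S = (7.5884 − 7.6222)/7.6222 = -0.0044344.
×(1/T) gives -0.67% p.a.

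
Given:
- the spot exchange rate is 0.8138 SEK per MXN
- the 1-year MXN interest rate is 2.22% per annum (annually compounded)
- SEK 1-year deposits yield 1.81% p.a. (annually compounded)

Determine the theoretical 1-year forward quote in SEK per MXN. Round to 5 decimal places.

T = 1 year.
SEK growth factor: (1 + 0.0181)^1 = 1.018100.
Growth of 1 MXN over T: (1 + 0.0222)^1 = 1.022200.
Forward (SEK per MXN) = 0.8138 × 1.018100 / 1.022200 = 0.8105359.

0.81054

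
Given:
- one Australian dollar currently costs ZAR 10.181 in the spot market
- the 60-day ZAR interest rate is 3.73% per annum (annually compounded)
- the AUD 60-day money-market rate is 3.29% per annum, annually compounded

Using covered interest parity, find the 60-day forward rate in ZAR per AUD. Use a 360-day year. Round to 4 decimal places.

T = 60/360 years.
Growth of 1 ZAR over T: (1 + 0.0373)^(60/360) = 1.0061222.
AUD growth factor: (1 + 0.0329)^(60/360) = 1.00540964.
So F = 10.181 × 1.0061222 / 1.00540964 = 10.188216 (ZAR/AUD).

10.1882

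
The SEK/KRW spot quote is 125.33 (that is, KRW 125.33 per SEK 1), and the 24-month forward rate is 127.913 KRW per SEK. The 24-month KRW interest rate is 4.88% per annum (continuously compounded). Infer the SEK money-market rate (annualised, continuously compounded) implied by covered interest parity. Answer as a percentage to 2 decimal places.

T = 2 years.
By CIP, F/S equals the KRW-to-SEK growth ratio: 127.913/125.33 = 1.0206096.
KRW growth factor: e^(0.0488×2) = 1.1025217.
Hence g_SEK = 1.080258.
Take logs: ln 1.080258 / 2 = 0.038600, so 3.86%.

3.86%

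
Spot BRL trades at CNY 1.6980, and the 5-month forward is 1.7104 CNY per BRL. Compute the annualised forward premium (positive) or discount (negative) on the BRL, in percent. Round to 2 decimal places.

+1.75%

T = 5/12 years.
Period premium: (1.7104 − 1.698)/1.698 = 0.0073027.
Per annum: 0.0073027 / (5/12) = 0.017526 = 1.75%.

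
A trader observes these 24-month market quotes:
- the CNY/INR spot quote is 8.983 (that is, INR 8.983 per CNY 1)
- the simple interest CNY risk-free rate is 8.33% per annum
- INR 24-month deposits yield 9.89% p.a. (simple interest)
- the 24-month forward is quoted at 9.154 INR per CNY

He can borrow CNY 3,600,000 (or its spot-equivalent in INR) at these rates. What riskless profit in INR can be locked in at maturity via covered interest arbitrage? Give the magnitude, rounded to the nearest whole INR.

INR 290,812

T = 2 years.
Keep in CNY, deliver into the forward: 3,600,000·1.166600·9.154 = INR 38,444,603.04.
Swap to INR now, deposit: 3,600,000·8.983·1.197800 = INR 38,735,414.64.
The quoted forward undervalues CNY, so borrow CNY, convert to INR at spot, deposit the INR at 9.89%, and buy CNY forward at 9.154 to cover the loan.
The gap between the two covered legs is INR 290,812.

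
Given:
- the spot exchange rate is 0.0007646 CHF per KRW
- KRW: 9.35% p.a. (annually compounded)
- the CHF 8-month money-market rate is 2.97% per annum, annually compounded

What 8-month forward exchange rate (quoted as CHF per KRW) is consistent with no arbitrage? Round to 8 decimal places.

0.00073456

T = 8/12 years.
CHF accumulates by (1 + 0.0297)^(8/12) = 1.0197033.
KRW growth factor: (1 + 0.0935)^(8/12) = 1.0614003.
CIP: F = S · (grow CHF)/(grow KRW) = 0.0007646 × 1.0197033/1.0614003 = 0.0007345628 CHF per KRW.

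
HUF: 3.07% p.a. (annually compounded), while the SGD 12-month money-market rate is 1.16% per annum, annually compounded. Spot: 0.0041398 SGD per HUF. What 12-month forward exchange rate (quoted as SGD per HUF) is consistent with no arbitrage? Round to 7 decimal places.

T = 1 year.
Growth of 1 SGD over T: (1 + 0.0116)^1 = 1.011600.
HUF accumulates by (1 + 0.0307)^1 = 1.030700.
Forward (SGD per HUF) = 0.0041398 × 1.011600 / 1.030700 = 0.004063085.

0.0040631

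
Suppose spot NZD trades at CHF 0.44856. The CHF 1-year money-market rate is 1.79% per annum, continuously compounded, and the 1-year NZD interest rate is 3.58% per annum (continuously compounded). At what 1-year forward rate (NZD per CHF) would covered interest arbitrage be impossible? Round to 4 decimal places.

T = 1 year.
Growth of 1 CHF over T: e^(0.0179×1) = 1.0180612.
NZD accumulates by e^(0.0358×1) = 1.0364485.
So F = 0.44856 × 1.0180612 / 1.0364485 = 0.4406022 (CHF/NZD).
Invert for NZD per CHF: 1 / 0.4406022 = 2.2696.

2.2696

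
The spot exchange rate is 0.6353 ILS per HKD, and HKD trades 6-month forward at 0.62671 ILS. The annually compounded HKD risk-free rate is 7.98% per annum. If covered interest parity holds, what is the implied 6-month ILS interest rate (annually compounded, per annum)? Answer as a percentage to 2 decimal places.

T = 6/12 years.
By CIP, F/S equals the ILS-to-HKD growth ratio: 0.62671/0.6353 = 0.9864788.
The HKD side grows by (1 + 0.0798)^(6/12) = 1.0391343.
So the ILS growth factor = 1.025084.
Annualise: 1.025084^(12/6) − 1 = 0.050797 = 5.08%.

5.08%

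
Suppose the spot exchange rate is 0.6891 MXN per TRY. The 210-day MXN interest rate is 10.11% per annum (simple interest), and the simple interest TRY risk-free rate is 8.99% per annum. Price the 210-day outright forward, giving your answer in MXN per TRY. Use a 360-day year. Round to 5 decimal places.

T = 210/360 years.
Growth of 1 MXN over T: 1 + 0.1011×210/360 = 1.058975.
Growth of 1 TRY over T: 1 + 0.0899×210/360 = 1.0524417.
CIP: F = S · (grow MXN)/(grow TRY) = 0.6891 × 1.058975/1.0524417 = 0.6933778 MXN per TRY.

0.69338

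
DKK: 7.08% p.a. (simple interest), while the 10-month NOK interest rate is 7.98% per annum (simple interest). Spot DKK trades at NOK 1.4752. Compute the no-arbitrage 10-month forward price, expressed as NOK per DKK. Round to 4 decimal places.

T = 10/12 years.
Growth of 1 NOK over T: 1 + 0.0798×10/12 = 1.066500.
DKK accumulates by 1 + 0.0708×10/12 = 1.059000.
Forward (NOK per DKK) = 1.4752 × 1.066500 / 1.059000 = 1.485648.

1.4856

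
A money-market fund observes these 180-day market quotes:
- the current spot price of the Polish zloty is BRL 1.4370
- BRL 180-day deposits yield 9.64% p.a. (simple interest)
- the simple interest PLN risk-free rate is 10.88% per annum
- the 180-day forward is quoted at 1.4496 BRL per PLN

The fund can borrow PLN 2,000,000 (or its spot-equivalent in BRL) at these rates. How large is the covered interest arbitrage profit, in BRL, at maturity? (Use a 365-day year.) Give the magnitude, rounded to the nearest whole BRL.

BRL 44,127

T = 180/365 years.
Route A — deposit PLN, sell forward: 2,000,000 × 1.053654795 × 1.4496 = BRL 3,054,755.98.
Route B — convert at spot, deposit BRL: 2,000,000 × 1.4370 × 1.047539726 = BRL 3,010,629.17.
The quoted forward overvalues PLN, so borrow BRL, buy PLN at spot, deposit the PLN at 10.88%, and sell the proceeds forward at 1.4496.
Arbitrage profit = |3,054,755.98 − 3,010,629.17| = BRL 44,127.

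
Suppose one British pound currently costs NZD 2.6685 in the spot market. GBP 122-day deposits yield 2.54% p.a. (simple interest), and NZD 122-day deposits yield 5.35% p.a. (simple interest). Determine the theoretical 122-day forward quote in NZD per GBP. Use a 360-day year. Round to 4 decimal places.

2.6937

T = 122/360 years.
Growth of 1 NZD over T: 1 + 0.0535×122/360 = 1.0181306.
Growth of 1 GBP over T: 1 + 0.0254×122/360 = 1.0086078.
Forward (NZD per GBP) = 2.6685 × 1.0181306 / 1.0086078 = 2.693695.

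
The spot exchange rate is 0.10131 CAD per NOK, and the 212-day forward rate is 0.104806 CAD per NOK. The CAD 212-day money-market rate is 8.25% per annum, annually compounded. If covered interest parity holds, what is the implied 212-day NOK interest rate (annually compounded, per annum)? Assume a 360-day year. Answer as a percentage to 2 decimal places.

2.19%

T = 212/360 years.
F/S = 0.104806/0.10131 = 1.0345079 = (growth of CAD) / (growth of NOK).
CAD growth factor: (1 + 0.0825)^(212/360) = 1.0477899.
Hence g_NOK = 1.012839.
Annualise: 1.012839^(360/212) − 1 = 0.021900 = 2.19%.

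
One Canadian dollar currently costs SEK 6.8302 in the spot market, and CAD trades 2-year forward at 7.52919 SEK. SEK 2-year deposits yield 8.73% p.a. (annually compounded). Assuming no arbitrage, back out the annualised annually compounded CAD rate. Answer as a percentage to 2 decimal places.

3.56%

T = 2 years.
CIP gives F = S · g_SEK/g_CAD, so g_SEK/g_CAD = 7.52919/6.8302 = 1.1023381.
The SEK side grows by (1 + 0.0873)^2 = 1.1822213.
That pins the CAD growth at 1.0724671.
Annualise: 1.0724671^(1/2) − 1 = 0.035600 = 3.56%.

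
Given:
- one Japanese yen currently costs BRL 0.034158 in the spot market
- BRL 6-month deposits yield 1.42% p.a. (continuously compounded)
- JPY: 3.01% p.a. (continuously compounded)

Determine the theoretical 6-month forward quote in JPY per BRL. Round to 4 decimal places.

29.5094

T = 6/12 years.
BRL growth factor: e^(0.0142×6/12) = 1.00712526.
JPY growth factor: e^(0.0301×6/12) = 1.01516382.
CIP: F = S · (grow BRL)/(grow JPY) = 0.034158 × 1.00712526/1.01516382 = 0.033887520 BRL per JPY.
Quoted the other way: 1/0.033887520 = 29.5094 JPY per BRL.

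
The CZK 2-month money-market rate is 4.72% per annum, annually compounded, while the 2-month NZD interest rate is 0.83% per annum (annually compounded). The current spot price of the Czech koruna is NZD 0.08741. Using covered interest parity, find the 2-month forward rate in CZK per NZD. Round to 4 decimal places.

11.5127

T = 2/12 years.
NZD accumulates by (1 + 0.0083)^(2/12) = 1.00137857.
CZK growth factor: (1 + 0.0472)^(2/12) = 1.00771627.
CIP: F = S · (grow NZD)/(grow CZK) = 0.08741 × 1.00137857/1.00771627 = 0.086860264 NZD per CZK.
Invert for CZK per NZD: 1 / 0.086860264 = 11.5127.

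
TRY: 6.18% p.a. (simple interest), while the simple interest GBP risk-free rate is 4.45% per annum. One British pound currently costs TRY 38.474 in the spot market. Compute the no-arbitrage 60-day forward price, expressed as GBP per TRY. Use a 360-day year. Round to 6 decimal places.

T = 60/360 years.
TRY accumulates by 1 + 0.0618×60/360 = 1.010300.
GBP accumulates by 1 + 0.0445×60/360 = 1.0074167.
So F = 38.474 × 1.010300 / 1.0074167 = 38.58412 (TRY/GBP).
Invert for GBP per TRY: 1 / 38.58412 = 0.025917.

0.025917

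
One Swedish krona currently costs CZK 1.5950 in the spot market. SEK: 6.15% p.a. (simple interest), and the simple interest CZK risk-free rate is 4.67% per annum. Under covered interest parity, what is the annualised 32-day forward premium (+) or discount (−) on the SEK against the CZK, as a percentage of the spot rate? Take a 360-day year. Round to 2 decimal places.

-1.47%

T = 32/360 years.
No-arbitrage forward: 1.595 × 1.0041511 / 1.0054667 = 1.5929130 CZK/SEK.
Annualised premium = (F − S)/S × (1/T) = (1.5929130 − 1.595)/1.595 ÷ (32/360) = -1.47%.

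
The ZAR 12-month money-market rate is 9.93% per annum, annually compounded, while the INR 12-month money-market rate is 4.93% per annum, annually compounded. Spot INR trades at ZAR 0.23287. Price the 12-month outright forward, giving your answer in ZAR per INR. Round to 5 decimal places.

0.24397

T = 1 year.
ZAR accumulates by (1 + 0.0993)^1 = 1.099300.
INR growth factor: (1 + 0.0493)^1 = 1.049300.
Forward (ZAR per INR) = 0.23287 × 1.099300 / 1.049300 = 0.2439664.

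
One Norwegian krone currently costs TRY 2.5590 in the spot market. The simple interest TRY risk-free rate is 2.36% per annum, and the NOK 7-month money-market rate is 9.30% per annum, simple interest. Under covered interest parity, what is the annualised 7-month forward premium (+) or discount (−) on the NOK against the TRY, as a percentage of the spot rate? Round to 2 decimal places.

-6.58%

T = 7/12 years.
CIP forward (TRY per NOK) = 2.559 × 1.0137667/1.054250 = 2.4607342.
(F − S)/S ÷ T = (2.4607342 − 2.559)/2.559/(7/12) = -0.065829 → -6.58%.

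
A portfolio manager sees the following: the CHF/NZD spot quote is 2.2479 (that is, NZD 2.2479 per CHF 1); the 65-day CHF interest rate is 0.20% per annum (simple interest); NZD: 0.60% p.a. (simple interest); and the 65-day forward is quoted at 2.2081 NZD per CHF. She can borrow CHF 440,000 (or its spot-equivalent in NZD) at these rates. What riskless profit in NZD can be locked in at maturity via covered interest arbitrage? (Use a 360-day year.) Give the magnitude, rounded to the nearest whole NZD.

NZD 18,233

T = 65/360 years.
Keep in CHF, deliver into the forward: 440,000·1.00036111·2.2081 = NZD 971,914.84.
Swap to NZD now, deposit: 440,000·2.2479·1.00108333 = NZD 990,147.50.
The quoted forward undervalues CHF, so borrow CHF, convert to NZD at spot, deposit the NZD at 0.60%, and buy CHF forward at 2.2081 to cover the loan.
Arbitrage profit = |971,914.84 − 990,147.50| = NZD 18,233.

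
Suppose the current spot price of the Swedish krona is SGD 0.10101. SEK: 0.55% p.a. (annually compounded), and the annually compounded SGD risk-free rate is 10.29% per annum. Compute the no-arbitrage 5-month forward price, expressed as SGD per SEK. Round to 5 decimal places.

T = 5/12 years.
Growth of 1 SGD over T: (1 + 0.1029)^(5/12) = 1.0416538.
SEK growth factor: (1 + 0.0055)^(5/12) = 1.002288.
Forward (SGD per SEK) = 0.10101 × 1.0416538 / 1.002288 = 0.1049773.

0.10498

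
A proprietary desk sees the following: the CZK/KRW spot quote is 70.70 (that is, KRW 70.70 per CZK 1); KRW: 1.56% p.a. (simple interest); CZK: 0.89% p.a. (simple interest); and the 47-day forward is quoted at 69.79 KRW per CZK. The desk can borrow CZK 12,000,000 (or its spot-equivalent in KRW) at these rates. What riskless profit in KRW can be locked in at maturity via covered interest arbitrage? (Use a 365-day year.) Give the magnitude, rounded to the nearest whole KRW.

KRW 11,664,463

T = 47/365 years.
Invest the CZK and cover forward: 12,000,000 × 1.0011460274 × 69.79 = KRW 838,439,775.03.
Convert at spot and invest in KRW: 12,000,000 × 70.70 × 1.00200876712 = KRW 850,104,238.02.
The quoted forward undervalues CZK, so borrow CZK, convert to KRW at spot, deposit the KRW at 1.56%, and buy CZK forward at 69.79 to cover the loan.
The gap between the two covered legs is KRW 11,664,463.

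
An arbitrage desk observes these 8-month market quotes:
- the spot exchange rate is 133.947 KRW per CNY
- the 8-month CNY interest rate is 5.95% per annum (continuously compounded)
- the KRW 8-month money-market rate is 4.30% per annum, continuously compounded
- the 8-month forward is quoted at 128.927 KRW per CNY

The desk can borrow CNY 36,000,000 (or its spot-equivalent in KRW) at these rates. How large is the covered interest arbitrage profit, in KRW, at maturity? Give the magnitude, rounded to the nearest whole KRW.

KRW 133,145,728

T = 8/12 years.
Keep in CNY, deliver into the forward: 36,000,000·1.040463895084·128.927 = KRW 4,829,179,989.65.
Swap to KRW now, deposit: 36,000,000·133.947·1.029081510128 = KRW 4,962,325,717.34.
The quoted forward undervalues CNY, so borrow CNY, convert to KRW at spot, deposit the KRW at 4.30%, and buy CNY forward at 128.927 to cover the loan.
Profit = 4,962,325,717.34 − 4,829,179,989.65 = KRW 133,145,728.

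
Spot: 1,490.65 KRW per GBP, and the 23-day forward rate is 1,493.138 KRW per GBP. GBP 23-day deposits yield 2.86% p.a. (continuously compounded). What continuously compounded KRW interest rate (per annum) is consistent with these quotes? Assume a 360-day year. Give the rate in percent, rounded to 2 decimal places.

5.47%

T = 23/360 years.
By CIP, F/S equals the KRW-to-GBP growth ratio: 1493.138/1490.65 = 1.0016691.
GBP growth factor: e^(0.0286×23/360) = 1.0018289.
Hence g_KRW = 1.0035011.
Take logs: ln 1.0035011 / (23/360) = 0.054704, so 5.47%.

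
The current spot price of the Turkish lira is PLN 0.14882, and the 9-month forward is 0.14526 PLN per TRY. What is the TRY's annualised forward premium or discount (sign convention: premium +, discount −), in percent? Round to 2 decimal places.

T = 9/12 years.
Period premium: (0.14526 − 0.14882)/0.14882 = -0.0239215.
Per annum: -0.0239215 / (9/12) = -0.031895 = -3.19%.

-3.19%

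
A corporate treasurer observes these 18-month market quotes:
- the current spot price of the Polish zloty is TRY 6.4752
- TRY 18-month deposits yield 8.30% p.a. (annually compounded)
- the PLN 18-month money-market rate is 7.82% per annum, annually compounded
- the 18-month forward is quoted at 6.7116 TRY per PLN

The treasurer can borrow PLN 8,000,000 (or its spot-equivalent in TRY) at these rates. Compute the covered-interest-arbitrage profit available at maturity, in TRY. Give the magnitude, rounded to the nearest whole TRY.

TRY 1,729,609

T = 18/12 years.
Invest the PLN and cover forward: 8,000,000 × 1.1195641705 × 6.7116 = TRY 60,112,535.09.
Convert at spot and invest in TRY: 8,000,000 × 6.4752 × 1.1270487066 = TRY 58,382,926.28.
The quoted forward overvalues PLN, so borrow TRY, buy PLN at spot, deposit the PLN at 7.82%, and sell the proceeds forward at 6.7116.
Profit = 60,112,535.09 − 58,382,926.28 = TRY 1,729,609.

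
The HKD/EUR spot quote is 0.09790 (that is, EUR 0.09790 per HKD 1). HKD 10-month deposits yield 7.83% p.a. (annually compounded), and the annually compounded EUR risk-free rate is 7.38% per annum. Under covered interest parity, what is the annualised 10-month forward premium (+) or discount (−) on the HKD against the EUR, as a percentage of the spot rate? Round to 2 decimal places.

-0.42%

T = 10/12 years.
CIP forward (EUR per HKD) = 0.0979 × 1.0611322/1.0648367 = 0.09755941.
Annualised premium = (F − S)/S × (1/T) = (0.09755941 − 0.0979)/0.0979 ÷ (10/12) = -0.42%.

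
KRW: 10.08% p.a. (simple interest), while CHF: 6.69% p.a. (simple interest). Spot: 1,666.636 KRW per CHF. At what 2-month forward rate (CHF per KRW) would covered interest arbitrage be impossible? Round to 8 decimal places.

T = 2/12 years.
KRW growth factor: 1 + 0.1008×2/12 = 1.016800.
CHF growth factor: 1 + 0.0669×2/12 = 1.011150.
CIP: F = S · (grow KRW)/(grow CHF) = 1666.636 × 1.016800/1.011150 = 1675.949 KRW per CHF.
Invert for CHF per KRW: 1 / 1675.949 = 0.00059668.

0.00059668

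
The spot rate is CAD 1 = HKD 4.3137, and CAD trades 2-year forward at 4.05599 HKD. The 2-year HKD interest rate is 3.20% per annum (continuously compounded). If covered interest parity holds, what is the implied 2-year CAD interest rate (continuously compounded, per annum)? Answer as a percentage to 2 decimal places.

T = 2 years.
CIP gives F = S · g_HKD/g_CAD, so g_HKD/g_CAD = 4.05599/4.3137 = 0.9402578.
The HKD side grows by e^(0.0320×2) = 1.0660924.
Hence g_CAD = 1.1338299.
Take logs: ln 1.1338299 / 2 = 0.062801, so 6.28%.

6.28%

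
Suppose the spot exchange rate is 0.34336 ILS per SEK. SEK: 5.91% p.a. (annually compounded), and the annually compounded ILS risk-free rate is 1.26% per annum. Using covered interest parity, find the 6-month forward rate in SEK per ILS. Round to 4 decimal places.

2.9785

T = 6/12 years.
ILS accumulates by (1 + 0.0126)^(6/12) = 1.0062803.
SEK growth factor: (1 + 0.0591)^(6/12) = 1.0291258.
So F = 0.34336 × 1.0062803 / 1.0291258 = 0.3357378 (ILS/SEK).
Invert for SEK per ILS: 1 / 0.3357378 = 2.9785.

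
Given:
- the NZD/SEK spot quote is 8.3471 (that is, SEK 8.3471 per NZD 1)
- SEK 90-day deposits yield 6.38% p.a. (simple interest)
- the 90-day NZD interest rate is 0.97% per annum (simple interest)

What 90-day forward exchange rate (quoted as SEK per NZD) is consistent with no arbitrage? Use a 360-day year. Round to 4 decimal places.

T = 90/360 years.
SEK growth factor: 1 + 0.0638×90/360 = 1.015950.
Growth of 1 NZD over T: 1 + 0.0097×90/360 = 1.002425.
Forward (SEK per NZD) = 8.3471 × 1.015950 / 1.002425 = 8.459721.

8.4597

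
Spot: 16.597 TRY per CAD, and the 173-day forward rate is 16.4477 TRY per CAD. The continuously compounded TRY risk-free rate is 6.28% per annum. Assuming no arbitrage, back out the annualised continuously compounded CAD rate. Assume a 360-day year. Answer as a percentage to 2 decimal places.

T = 173/360 years.
By CIP, F/S equals the TRY-to-CAD growth ratio: 16.4477/16.597 = 0.9910044.
TRY growth factor: e^(0.0628×173/360) = 1.0306389.
So the CAD growth factor = 1.0399943.
r = ln(1.0399943)/(173/360) = 0.081604 → 8.16%.

8.16%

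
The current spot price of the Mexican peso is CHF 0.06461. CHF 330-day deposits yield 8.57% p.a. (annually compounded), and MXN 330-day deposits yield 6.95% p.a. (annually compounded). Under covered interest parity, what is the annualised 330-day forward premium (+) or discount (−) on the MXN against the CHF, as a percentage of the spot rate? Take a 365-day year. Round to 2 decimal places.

+1.51%

T = 330/365 years.
CIP forward (CHF per MXN) = 0.06461 × 1.0771734/1.0626314 = 0.06549418.
(F − S)/S ÷ T = (0.06549418 − 0.06461)/0.06461/(330/365) = 0.015136 → 1.51%.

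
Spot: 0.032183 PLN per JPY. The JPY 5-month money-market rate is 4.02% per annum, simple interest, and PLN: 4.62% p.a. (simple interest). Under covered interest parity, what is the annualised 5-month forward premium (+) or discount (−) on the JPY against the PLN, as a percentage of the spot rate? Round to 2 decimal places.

T = 5/12 years.
CIP forward (PLN per JPY) = 0.032183 × 1.019250/1.016750 = 0.032262132.
(F − S)/S ÷ T = (0.032262132 − 0.032183)/0.032183/(5/12) = 0.005901 → 0.59%.

+0.59%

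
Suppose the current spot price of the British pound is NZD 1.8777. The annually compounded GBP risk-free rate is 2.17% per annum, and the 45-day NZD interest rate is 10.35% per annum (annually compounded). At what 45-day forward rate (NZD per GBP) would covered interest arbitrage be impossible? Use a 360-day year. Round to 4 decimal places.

T = 45/360 years.
NZD growth factor: (1 + 0.1035)^(45/360) = 1.012387.
GBP accumulates by (1 + 0.0217)^(45/360) = 1.0026871.
Forward (NZD per GBP) = 1.8777 × 1.012387 / 1.0026871 = 1.895865.

1.8959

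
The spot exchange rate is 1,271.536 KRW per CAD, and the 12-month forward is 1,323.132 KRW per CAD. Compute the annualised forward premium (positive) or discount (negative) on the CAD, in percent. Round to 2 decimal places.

+4.06%

T = 1 year.
Period premium: (1323.132 − 1271.536)/1271.536 = 0.0405777.
×(1/T) gives 4.06% p.a.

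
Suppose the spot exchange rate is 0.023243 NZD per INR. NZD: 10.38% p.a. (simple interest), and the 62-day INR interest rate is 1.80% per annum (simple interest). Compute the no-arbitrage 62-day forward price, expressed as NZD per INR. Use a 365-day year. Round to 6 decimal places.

0.023581

T = 62/365 years.
NZD accumulates by 1 + 0.1038×62/365 = 1.0176318.
INR accumulates by 1 + 0.0180×62/365 = 1.0030575.
So F = 0.023243 × 1.0176318 / 1.0030575 = 0.02358072 (NZD/INR).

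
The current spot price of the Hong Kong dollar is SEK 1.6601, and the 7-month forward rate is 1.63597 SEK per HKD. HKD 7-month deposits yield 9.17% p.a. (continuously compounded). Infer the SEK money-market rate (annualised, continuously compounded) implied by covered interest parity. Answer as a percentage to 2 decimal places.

T = 7/12 years.
By CIP, F/S equals the SEK-to-HKD growth ratio: 1.63597/1.6601 = 0.9854647.
The HKD side grows by e^(0.0917×7/12) = 1.0549482.
That pins the SEK growth at 1.0396142.
r = ln(1.0396142)/(7/12) = 0.066599 → 6.66%.

6.66%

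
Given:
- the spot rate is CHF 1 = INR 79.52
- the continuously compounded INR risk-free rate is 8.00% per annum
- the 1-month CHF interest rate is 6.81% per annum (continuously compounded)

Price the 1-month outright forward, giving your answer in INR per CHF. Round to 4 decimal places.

T = 1/12 years.
Growth of 1 INR over T: e^(0.0800×1/12) = 1.00668894.
Growth of 1 CHF over T: e^(0.0681×1/12) = 1.00569113.
CIP: F = S · (grow INR)/(grow CHF) = 79.52 × 1.00668894/1.00569113 = 79.598897 INR per CHF.

79.5989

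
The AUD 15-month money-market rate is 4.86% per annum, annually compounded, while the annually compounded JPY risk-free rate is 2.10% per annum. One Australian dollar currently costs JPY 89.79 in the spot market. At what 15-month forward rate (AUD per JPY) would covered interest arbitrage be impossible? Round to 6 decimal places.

0.011515

T = 15/12 years.
JPY accumulates by (1 + 0.0210)^(15/12) = 1.0263185.
AUD growth factor: (1 + 0.0486)^(15/12) = 1.0611147.
So F = 89.79 × 1.0263185 / 1.0611147 = 86.84560 (JPY/AUD).
Quoted the other way: 1/86.84560 = 0.011515 AUD per JPY.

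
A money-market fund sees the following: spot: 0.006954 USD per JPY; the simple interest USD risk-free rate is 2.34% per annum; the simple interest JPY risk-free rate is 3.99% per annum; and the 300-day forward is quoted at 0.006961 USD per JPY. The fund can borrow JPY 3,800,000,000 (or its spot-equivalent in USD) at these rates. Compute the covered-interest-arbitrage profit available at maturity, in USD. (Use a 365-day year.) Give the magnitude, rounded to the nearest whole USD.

USD 385,841

T = 300/365 years.
Route A — deposit JPY, sell forward: 3,800,000,000 × 1.0327945205 × 0.006961 = USD 27,319,274.10.
Route B — convert at spot, deposit USD: 3,800,000,000 × 0.006954 × 1.0192328767 = USD 26,933,432.61.
The quoted forward overvalues JPY, so borrow USD, buy JPY at spot, deposit the JPY at 3.99%, and sell the proceeds forward at 0.006961.
The gap between the two covered legs is USD 385,841.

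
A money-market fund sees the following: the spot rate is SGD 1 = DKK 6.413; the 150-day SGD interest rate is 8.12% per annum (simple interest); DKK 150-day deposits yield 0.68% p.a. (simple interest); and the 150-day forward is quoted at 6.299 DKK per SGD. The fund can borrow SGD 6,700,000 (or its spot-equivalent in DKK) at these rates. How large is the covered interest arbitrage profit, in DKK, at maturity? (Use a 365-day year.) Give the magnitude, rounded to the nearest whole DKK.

T = 150/365 years.
Invest the SGD and cover forward: 6,700,000 × 1.033369863 × 6.299 = DKK 43,611,618.34.
Convert at spot and invest in DKK: 6,700,000 × 6.413 × 1.0027945205 = DKK 43,087,172.44.
The quoted forward overvalues SGD, so borrow DKK, buy SGD at spot, deposit the SGD at 8.12%, and sell the proceeds forward at 6.299.
Arbitrage profit = |43,611,618.34 − 43,087,172.44| = DKK 524,446.

DKK 524,446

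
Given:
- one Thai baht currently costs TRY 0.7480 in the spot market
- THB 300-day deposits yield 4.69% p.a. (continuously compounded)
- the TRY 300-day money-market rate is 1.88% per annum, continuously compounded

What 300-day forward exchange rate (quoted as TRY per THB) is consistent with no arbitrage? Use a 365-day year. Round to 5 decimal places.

0.73092

T = 300/365 years.
TRY accumulates by e^(0.0188×300/365) = 1.0155721.
THB growth factor: e^(0.0469×300/365) = 1.0393006.
CIP: F = S · (grow TRY)/(grow THB) = 0.748 × 1.0155721/1.0393006 = 0.7309222 TRY per THB.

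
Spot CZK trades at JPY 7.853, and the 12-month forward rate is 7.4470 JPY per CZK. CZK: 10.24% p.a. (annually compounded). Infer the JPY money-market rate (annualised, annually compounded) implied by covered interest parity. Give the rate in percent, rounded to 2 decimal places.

T = 1 year.
By CIP, F/S equals the JPY-to-CZK growth ratio: 7.447/7.853 = 0.9483000.
The CZK side grows by (1 + 0.1024)^1 = 1.102400.
That pins the JPY growth at 1.0454059.
r = 1.0454059^(1/1) − 1 = 0.045406 → 4.54%.

4.54%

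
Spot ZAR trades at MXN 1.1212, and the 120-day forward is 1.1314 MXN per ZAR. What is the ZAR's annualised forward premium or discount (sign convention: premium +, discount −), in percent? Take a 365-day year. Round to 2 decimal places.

T = 120/365 years.
Period premium: (1.1314 − 1.1212)/1.1212 = 0.0090974.
Per annum: 0.0090974 / (120/365) = 0.027671 = 2.77%.

+2.77%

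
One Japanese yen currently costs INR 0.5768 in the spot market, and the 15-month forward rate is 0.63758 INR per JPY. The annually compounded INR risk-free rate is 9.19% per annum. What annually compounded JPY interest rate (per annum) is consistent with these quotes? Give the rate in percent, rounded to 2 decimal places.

0.78%

T = 15/12 years.
F/S = 0.63758/0.5768 = 1.1053745 = (growth of INR) / (growth of JPY).
INR growth factor: (1 + 0.0919)^(15/12) = 1.1161655.
Hence g_JPY = 1.0097623.
r = 1.0097623^(12/15) − 1 = 0.007802 → 0.78%.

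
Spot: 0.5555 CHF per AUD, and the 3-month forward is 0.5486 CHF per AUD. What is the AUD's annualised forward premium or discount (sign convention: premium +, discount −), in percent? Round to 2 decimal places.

-4.97%

T = 3/12 years.
(F − S)/S = (0.5486 − 0.5555)/0.5555 = -0.0124212.
Annualise by dividing by T: -0.0124212 / (3/12) = -0.049685 → -4.97%.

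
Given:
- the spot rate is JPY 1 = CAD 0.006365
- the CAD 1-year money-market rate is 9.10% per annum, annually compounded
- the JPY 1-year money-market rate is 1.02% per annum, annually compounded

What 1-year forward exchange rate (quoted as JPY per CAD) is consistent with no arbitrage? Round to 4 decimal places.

145.4736

T = 1 year.
Growth of 1 CAD over T: (1 + 0.0910)^1 = 1.091000.
Growth of 1 JPY over T: (1 + 0.0102)^1 = 1.010200.
CIP: F = S · (grow CAD)/(grow JPY) = 0.006365 × 1.091000/1.010200 = 0.00687409919 CAD per JPY.
Quoted the other way: 1/0.00687409919 = 145.4736 JPY per CAD.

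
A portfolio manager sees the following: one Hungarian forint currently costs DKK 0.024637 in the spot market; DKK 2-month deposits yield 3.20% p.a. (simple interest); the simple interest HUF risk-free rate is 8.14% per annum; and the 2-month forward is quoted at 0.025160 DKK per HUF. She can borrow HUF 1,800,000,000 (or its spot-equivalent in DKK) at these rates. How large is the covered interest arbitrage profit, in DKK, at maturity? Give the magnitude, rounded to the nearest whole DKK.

T = 2/12 years.
Keep in HUF, deliver into the forward: 1,800,000,000·1.0135666667·0.025160 = DKK 45,902,407.20.
Swap to DKK now, deposit: 1,800,000,000·0.024637·1.0053333333 = DKK 44,583,115.20.
The quoted forward overvalues HUF, so borrow DKK, buy HUF at spot, deposit the HUF at 8.14%, and sell the proceeds forward at 0.025160.
Arbitrage profit = |45,902,407.20 − 44,583,115.20| = DKK 1,319,292.

DKK 1,319,292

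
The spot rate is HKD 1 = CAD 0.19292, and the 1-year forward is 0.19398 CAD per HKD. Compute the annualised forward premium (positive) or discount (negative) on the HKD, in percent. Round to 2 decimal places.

T = 1 year.
HKD trades forward at +0.54945% vs spot over the period.
Annualise by dividing by T: 0.0054945 / 1 = 0.005495 → 0.55%.

+0.55%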